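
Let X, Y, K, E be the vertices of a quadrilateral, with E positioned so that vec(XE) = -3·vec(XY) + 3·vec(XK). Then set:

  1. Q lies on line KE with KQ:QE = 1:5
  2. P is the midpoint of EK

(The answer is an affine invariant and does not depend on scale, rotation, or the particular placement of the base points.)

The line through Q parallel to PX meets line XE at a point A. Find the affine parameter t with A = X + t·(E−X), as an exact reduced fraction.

t = -2/3

Assign X = (0, 0), Y = (1, 0), K = (0, 1), E = (-3, 3) — the answer is frame-independent, so this choice is without loss of generality.
1. Q lies on line KE with KQ:QE = 1:5 ⇒ Q = (-1/2, 4/3)
2. P is the midpoint of EK ⇒ P = (-3/2, 2)
through Q parallel to PX: direction (3/2, -2); meets XE at A = (2, -2)
A = X + t·(E−X) with t = -2/3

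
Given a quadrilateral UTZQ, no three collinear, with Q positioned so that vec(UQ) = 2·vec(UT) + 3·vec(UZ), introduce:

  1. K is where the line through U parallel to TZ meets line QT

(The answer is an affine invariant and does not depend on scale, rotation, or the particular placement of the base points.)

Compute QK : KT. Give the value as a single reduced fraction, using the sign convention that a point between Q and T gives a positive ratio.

Assign U = (0, 0), T = (1, 0), Z = (0, 1), Q = (2, 3) — the answer is frame-independent, so this choice is without loss of generality.
1. K is where the line through U parallel to TZ meets line QT ⇒ K = (3/4, -3/4)
K = Q + t·(T−Q) with t = 5/4, so QK:KT = t:(1−t) = 5/4:-1/4

QK:KT = -5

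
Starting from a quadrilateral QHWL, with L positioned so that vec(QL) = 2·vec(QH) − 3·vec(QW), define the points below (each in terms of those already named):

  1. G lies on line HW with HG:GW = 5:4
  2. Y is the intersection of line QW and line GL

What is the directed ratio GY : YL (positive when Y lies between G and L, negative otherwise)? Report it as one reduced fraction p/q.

GY:YL = -2/9

Work in coordinates with Q = (0, 0), H = (1, 0), W = (0, 1), L = (2, -3).
1. G lies on line HW with HG:GW = 5:4 ⇒ G = (4/9, 5/9)
2. Y is the intersection of line QW and line GL ⇒ Y = (0, 11/7)
Y = G + t·(L−G) with t = -2/7, so GY:YL = t:(1−t) = -2/7:9/7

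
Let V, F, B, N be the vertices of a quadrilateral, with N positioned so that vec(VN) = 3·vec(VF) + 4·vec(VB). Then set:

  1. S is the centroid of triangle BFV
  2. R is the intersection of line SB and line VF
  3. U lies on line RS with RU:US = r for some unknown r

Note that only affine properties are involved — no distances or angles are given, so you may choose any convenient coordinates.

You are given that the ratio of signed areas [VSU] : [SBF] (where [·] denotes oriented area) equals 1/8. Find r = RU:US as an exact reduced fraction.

Assign V = (0, 0), F = (1, 0), B = (0, 1), N = (3, 4) — the answer is frame-independent, so this choice is without loss of generality.
1. S is the centroid of triangle BFV ⇒ S = (1/3, 1/3)
2. R is the intersection of line SB and line VF ⇒ R = (1/2, 0)
3. With RU:US = r, write λ = r/(r+1) so U = R + λ·(S−R); U is affine-linear in λ
Every point depending on U is an affine combination of U and λ-independent points, so each such coordinate is linear in λ; the λ² term in each signed area is a multiple of (S−R)×(S−R) = 0, so 2·[VSU] and 2·[SBF] are each linear in λ. Evaluating at λ=0 and λ=1:
  2·[VSU] = 1/6·λ − 1/6,   2·[SBF] = -1/3
So [VSU]:[SBF] = (1/6·λ − 1/6) / (-1/3). Setting this equal to 1/8:
  1/6·λ − 1/6 = 1/8·(-1/3)  ⇒  λ = 3/4
Then r = λ/(1−λ) = (3/4)/(1/4) = 3. Check: with r = 3, U = (3/8, 1/4) and [VSU]:[SBF] = 1/8 as required.

r = 3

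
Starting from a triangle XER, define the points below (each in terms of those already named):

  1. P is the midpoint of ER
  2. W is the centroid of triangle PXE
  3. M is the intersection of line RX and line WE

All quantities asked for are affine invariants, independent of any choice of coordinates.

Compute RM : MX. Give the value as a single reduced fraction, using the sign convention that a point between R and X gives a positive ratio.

Set X = (0, 0), E = (1, 0), R = (0, 1); any affine frame gives the same invariant.
1. P is the midpoint of ER ⇒ P = (1/2, 1/2)
2. W is the centroid of triangle PXE ⇒ W = (1/2, 1/6)
3. M is the intersection of line RX and line WE ⇒ M = (0, 1/3)
M = R + t·(X−R) with t = 2/3, so RM:MX = t:(1−t) = 2/3:1/3

RM:MX = 2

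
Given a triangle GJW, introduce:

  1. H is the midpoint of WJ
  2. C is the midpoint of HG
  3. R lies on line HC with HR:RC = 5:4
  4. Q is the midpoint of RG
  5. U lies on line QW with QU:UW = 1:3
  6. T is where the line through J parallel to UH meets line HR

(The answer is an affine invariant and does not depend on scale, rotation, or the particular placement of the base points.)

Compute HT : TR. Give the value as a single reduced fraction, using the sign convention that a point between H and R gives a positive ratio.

HT:TR = -69/59

Set G = (0, 0), J = (1, 0), W = (0, 1); any affine frame gives the same invariant.
1. H is the midpoint of WJ ⇒ H = (1/2, 1/2)
2. C is the midpoint of HG ⇒ C = (1/4, 1/4)
3. R lies on line HC with HR:RC = 5:4 ⇒ R = (13/36, 13/36)
4. Q is the midpoint of RG ⇒ Q = (13/72, 13/72)
5. U lies on line QW with QU:UW = 1:3 ⇒ U = (13/96, 37/96)
6. T is where the line through J parallel to UH meets line HR ⇒ T = (-11/24, -11/24)
T = H + t·(R−H) with t = 69/10, so HT:TR = t:(1−t) = 69/10:-59/10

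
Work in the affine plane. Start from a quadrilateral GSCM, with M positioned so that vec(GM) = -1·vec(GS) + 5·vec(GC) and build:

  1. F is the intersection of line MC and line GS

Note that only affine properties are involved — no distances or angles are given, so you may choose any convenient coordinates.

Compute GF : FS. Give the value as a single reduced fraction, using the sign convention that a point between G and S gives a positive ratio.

Choose coordinates G = (0, 0), S = (1, 0), C = (0, 1), M = (-1, 5).
1. F is the intersection of line MC and line GS ⇒ F = (1/4, 0)
F = G + t·(S−G) with t = 1/4, so GF:FS = t:(1−t) = 1/4:3/4

GF:FS = 1/3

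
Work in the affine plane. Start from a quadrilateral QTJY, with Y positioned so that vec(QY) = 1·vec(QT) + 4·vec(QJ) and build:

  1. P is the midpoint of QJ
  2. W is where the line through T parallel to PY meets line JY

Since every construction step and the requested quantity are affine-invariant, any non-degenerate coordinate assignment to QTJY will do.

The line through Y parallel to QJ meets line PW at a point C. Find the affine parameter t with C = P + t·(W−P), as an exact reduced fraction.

t = 1/9

Choose coordinates Q = (0, 0), T = (1, 0), J = (0, 1), Y = (1, 4).
1. P is the midpoint of QJ ⇒ P = (0, 1/2)
2. W is where the line through T parallel to PY meets line JY ⇒ W = (9, 28)
through Y parallel to QJ: direction (0, 1); meets PW at C = (1, 32/9)
C = P + t·(W−P) with t = 1/9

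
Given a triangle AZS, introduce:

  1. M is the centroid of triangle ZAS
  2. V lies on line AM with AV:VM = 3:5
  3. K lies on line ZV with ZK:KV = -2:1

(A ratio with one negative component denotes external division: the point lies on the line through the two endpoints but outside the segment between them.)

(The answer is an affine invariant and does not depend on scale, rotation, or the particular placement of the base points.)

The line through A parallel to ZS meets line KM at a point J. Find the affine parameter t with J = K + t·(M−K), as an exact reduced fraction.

Set A = (0, 0), Z = (1, 0), S = (0, 1); any affine frame gives the same invariant.
1. M is the centroid of triangle ZAS ⇒ M = (1/3, 1/3)
2. V lies on line AM with AV:VM = 3:5 ⇒ V = (1/8, 1/8)
3. K lies on line ZV with ZK:KV = -2:1 ⇒ K = (-3/4, 1/4)
through A parallel to ZS: direction (-1, 1); meets KM at J = (-2/7, 2/7)
J = K + t·(M−K) with t = 3/7

t = 3/7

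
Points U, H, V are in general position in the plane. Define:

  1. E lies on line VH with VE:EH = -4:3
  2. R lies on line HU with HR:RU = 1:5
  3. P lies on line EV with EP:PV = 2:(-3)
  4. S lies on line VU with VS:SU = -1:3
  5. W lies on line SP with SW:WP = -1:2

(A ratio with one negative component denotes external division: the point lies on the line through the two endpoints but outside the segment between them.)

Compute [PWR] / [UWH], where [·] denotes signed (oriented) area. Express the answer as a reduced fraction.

[PWR]:[UWH] = -13/12

Assign U = (0, 0), H = (1, 0), V = (0, 1) — the answer is frame-independent, so this choice is without loss of generality.
1. E lies on line VH with VE:EH = -4:3 ⇒ E = (4, -3)
2. R lies on line HU with HR:RU = 1:5 ⇒ R = (5/6, 0)
3. P lies on line EV with EP:PV = 2:(-3) ⇒ P = (12, -11)
4. S lies on line VU with VS:SU = -1:3 ⇒ S = (0, 3/2)
5. W lies on line SP with SW:WP = -1:2 ⇒ W = (-12, 14)
2·[PWR] = 91/6, 2·[UWH] = -14
[PWR]:[UWH] = 91/6:-14 = -13/12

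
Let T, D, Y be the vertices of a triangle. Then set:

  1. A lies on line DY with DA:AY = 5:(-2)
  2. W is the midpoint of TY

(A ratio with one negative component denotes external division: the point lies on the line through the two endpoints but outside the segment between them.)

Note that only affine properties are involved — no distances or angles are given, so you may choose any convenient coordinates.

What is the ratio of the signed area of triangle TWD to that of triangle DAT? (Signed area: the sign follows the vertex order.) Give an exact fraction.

[TWD]:[DAT] = -3/10

Work in coordinates with T = (0, 0), D = (1, 0), Y = (0, 1).
1. A lies on line DY with DA:AY = 5:(-2) ⇒ A = (-2/3, 5/3)
2. W is the midpoint of TY ⇒ W = (0, 1/2)
2·[TWD] = -1/2, 2·[DAT] = 5/3
[TWD]:[DAT] = -1/2:5/3 = -3/10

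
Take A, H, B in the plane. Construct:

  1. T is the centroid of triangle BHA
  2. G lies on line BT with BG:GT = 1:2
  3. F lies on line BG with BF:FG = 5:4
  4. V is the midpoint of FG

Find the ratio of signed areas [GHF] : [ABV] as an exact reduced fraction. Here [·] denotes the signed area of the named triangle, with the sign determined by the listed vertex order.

[GHF]:[ABV] = -4/7

Choose coordinates A = (0, 0), H = (1, 0), B = (0, 1).
1. T is the centroid of triangle BHA ⇒ T = (1/3, 1/3)
2. G lies on line BT with BG:GT = 1:2 ⇒ G = (1/9, 7/9)
3. F lies on line BG with BF:FG = 5:4 ⇒ F = (5/81, 71/81)
4. V is the midpoint of FG ⇒ V = (7/81, 67/81)
2·[GHF] = 4/81, 2·[ABV] = -7/81
[GHF]:[ABV] = 4/81:-7/81 = -4/7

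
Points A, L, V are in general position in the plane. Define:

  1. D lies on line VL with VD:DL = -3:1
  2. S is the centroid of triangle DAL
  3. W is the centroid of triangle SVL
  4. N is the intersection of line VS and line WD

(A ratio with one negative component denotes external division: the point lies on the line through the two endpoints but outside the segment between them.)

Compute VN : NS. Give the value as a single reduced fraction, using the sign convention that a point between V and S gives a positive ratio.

Assign A = (0, 0), L = (1, 0), V = (0, 1) — the answer is frame-independent, so this choice is without loss of generality.
1. D lies on line VL with VD:DL = -3:1 ⇒ D = (3/2, -1/2)
2. S is the centroid of triangle DAL ⇒ S = (5/6, -1/6)
3. W is the centroid of triangle SVL ⇒ W = (11/18, 5/18)
4. N is the intersection of line VS and line WD ⇒ N = (5/14, 1/2)
N = V + t·(S−V) with t = 3/7, so VN:NS = t:(1−t) = 3/7:4/7

VN:NS = 3/4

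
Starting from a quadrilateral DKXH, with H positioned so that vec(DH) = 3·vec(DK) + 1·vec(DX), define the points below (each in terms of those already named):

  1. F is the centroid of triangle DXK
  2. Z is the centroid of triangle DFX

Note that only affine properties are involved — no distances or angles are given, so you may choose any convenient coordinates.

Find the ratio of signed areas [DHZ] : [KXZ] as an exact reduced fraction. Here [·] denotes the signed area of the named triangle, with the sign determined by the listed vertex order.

[DHZ]:[KXZ] = 11/4

Work in coordinates with D = (0, 0), K = (1, 0), X = (0, 1), H = (3, 1).
1. F is the centroid of triangle DXK ⇒ F = (1/3, 1/3)
2. Z is the centroid of triangle DFX ⇒ Z = (1/9, 4/9)
2·[DHZ] = 11/9, 2·[KXZ] = 4/9
[DHZ]:[KXZ] = 11/9:4/9 = 11/4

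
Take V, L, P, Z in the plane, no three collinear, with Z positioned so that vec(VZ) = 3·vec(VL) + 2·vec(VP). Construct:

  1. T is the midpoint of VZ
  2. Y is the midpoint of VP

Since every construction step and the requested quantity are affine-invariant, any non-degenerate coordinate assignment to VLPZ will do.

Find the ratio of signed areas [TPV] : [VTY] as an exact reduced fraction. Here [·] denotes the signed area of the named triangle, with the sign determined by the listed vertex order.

Set V = (0, 0), L = (1, 0), P = (0, 1), Z = (3, 2); any affine frame gives the same invariant.
1. T is the midpoint of VZ ⇒ T = (3/2, 1)
2. Y is the midpoint of VP ⇒ Y = (0, 1/2)
2·[TPV] = 3/2, 2·[VTY] = 3/4
[TPV]:[VTY] = 3/2:3/4 = 2

[TPV]:[VTY] = 2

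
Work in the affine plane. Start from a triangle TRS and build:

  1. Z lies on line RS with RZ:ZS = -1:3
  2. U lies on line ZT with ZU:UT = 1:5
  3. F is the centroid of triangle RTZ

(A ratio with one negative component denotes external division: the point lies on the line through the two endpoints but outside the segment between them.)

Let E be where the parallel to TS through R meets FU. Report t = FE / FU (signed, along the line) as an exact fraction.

Choose coordinates T = (0, 0), R = (1, 0), S = (0, 1).
1. Z lies on line RS with RZ:ZS = -1:3 ⇒ Z = (3/2, -1/2)
2. U lies on line ZT with ZU:UT = 1:5 ⇒ U = (5/4, -5/12)
3. F is the centroid of triangle RTZ ⇒ F = (5/6, -1/6)
through R parallel to TS: direction (0, 1); meets FU at E = (1, -4/15)
E = F + t·(U−F) with t = 2/5

t = 2/5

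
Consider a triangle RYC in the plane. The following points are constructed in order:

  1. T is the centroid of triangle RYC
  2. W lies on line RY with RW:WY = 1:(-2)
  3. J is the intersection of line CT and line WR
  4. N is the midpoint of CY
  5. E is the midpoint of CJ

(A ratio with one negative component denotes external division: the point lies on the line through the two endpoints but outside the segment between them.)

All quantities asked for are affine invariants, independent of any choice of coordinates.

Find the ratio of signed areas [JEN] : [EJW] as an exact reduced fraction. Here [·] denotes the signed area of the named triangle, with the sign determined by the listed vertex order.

Assign R = (0, 0), Y = (1, 0), C = (0, 1) — the answer is frame-independent, so this choice is without loss of generality.
1. T is the centroid of triangle RYC ⇒ T = (1/3, 1/3)
2. W lies on line RY with RW:WY = 1:(-2) ⇒ W = (-1, 0)
3. J is the intersection of line CT and line WR ⇒ J = (1/2, 0)
4. N is the midpoint of CY ⇒ N = (1/2, 1/2)
5. E is the midpoint of CJ ⇒ E = (1/4, 1/2)
2·[JEN] = -1/8, 2·[EJW] = -3/4
[JEN]:[EJW] = -1/8:-3/4 = 1/6

[JEN]:[EJW] = 1/6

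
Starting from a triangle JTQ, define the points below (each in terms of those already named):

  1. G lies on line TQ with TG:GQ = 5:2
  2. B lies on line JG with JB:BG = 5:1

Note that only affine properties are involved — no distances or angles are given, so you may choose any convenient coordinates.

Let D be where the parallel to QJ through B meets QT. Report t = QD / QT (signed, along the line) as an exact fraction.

t = 5/21

Work in coordinates with J = (0, 0), T = (1, 0), Q = (0, 1).
1. G lies on line TQ with TG:GQ = 5:2 ⇒ G = (2/7, 5/7)
2. B lies on line JG with JB:BG = 5:1 ⇒ B = (5/21, 25/42)
through B parallel to QJ: direction (0, -1); meets QT at D = (5/21, 16/21)
D = Q + t·(T−Q) with t = 5/21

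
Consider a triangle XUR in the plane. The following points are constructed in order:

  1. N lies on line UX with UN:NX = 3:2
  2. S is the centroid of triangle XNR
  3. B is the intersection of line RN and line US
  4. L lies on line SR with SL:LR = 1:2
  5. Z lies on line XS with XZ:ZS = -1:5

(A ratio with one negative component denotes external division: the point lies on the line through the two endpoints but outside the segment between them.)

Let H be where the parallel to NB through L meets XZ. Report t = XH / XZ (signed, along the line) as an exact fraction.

t = -14/3

Choose coordinates X = (0, 0), U = (1, 0), R = (0, 1).
1. N lies on line UX with UN:NX = 3:2 ⇒ N = (2/5, 0)
2. S is the centroid of triangle XNR ⇒ S = (2/15, 1/3)
3. B is the intersection of line RN and line US ⇒ B = (16/55, 3/11)
4. L lies on line SR with SL:LR = 1:2 ⇒ L = (4/45, 5/9)
5. Z lies on line XS with XZ:ZS = -1:5 ⇒ Z = (-1/30, -1/12)
through L parallel to NB: direction (-6/55, 3/11); meets XZ at H = (7/45, 7/18)
H = X + t·(Z−X) with t = -14/3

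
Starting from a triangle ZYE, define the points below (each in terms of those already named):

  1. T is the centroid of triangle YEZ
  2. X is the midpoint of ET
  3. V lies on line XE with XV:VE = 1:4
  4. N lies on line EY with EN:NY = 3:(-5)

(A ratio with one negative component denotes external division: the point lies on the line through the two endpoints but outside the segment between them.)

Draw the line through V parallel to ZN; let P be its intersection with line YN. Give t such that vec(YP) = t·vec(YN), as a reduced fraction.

Set Z = (0, 0), Y = (1, 0), E = (0, 1); any affine frame gives the same invariant.
1. T is the centroid of triangle YEZ ⇒ T = (1/3, 1/3)
2. X is the midpoint of ET ⇒ X = (1/6, 2/3)
3. V lies on line XE with XV:VE = 1:4 ⇒ V = (2/15, 11/15)
4. N lies on line EY with EN:NY = 3:(-5) ⇒ N = (-3/2, 5/2)
through V parallel to ZN: direction (-3/2, 5/2); meets YN at P = (-1/15, 16/15)
P = Y + t·(N−Y) with t = 32/75

t = 32/75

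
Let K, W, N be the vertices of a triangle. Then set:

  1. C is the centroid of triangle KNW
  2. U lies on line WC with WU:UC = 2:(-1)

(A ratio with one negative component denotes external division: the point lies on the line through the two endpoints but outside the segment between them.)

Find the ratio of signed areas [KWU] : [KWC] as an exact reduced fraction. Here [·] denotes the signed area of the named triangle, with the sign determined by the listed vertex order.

Work in coordinates with K = (0, 0), W = (1, 0), N = (0, 1).
1. C is the centroid of triangle KNW ⇒ C = (1/3, 1/3)
2. U lies on line WC with WU:UC = 2:(-1) ⇒ U = (-1/3, 2/3)
2·[KWU] = 2/3, 2·[KWC] = 1/3
[KWU]:[KWC] = 2/3:1/3 = 2

[KWU]:[KWC] = 2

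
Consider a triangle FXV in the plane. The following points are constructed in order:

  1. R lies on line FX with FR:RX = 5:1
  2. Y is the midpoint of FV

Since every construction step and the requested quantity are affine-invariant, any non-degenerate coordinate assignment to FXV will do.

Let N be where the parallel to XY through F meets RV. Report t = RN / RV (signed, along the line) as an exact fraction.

Set F = (0, 0), X = (1, 0), V = (0, 1); any affine frame gives the same invariant.
1. R lies on line FX with FR:RX = 5:1 ⇒ R = (5/6, 0)
2. Y is the midpoint of FV ⇒ Y = (0, 1/2)
through F parallel to XY: direction (-1, 1/2); meets RV at N = (10/7, -5/7)
N = R + t·(V−R) with t = -5/7

t = -5/7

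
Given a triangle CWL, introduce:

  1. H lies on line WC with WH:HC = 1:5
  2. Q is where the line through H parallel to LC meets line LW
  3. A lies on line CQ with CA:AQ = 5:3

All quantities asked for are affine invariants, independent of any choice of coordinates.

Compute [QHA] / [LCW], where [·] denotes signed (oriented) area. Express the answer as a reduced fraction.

[QHA]:[LCW] = -5/96

Work in coordinates with C = (0, 0), W = (1, 0), L = (0, 1).
1. H lies on line WC with WH:HC = 1:5 ⇒ H = (5/6, 0)
2. Q is where the line through H parallel to LC meets line LW ⇒ Q = (5/6, 1/6)
3. A lies on line CQ with CA:AQ = 5:3 ⇒ A = (25/48, 5/48)
2·[QHA] = -5/96, 2·[LCW] = 1
[QHA]:[LCW] = -5/96:1 = -5/96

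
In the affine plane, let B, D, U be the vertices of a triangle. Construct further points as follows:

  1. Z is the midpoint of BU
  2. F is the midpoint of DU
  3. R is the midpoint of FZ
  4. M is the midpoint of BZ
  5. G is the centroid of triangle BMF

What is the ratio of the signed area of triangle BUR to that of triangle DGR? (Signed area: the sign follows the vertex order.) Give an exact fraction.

Set B = (0, 0), D = (1, 0), U = (0, 1); any affine frame gives the same invariant.
1. Z is the midpoint of BU ⇒ Z = (0, 1/2)
2. F is the midpoint of DU ⇒ F = (1/2, 1/2)
3. R is the midpoint of FZ ⇒ R = (1/4, 1/2)
4. M is the midpoint of BZ ⇒ M = (0, 1/4)
5. G is the centroid of triangle BMF ⇒ G = (1/6, 1/4)
2·[BUR] = -1/4, 2·[DGR] = -11/48
[BUR]:[DGR] = -1/4:-11/48 = 12/11

[BUR]:[DGR] = 12/11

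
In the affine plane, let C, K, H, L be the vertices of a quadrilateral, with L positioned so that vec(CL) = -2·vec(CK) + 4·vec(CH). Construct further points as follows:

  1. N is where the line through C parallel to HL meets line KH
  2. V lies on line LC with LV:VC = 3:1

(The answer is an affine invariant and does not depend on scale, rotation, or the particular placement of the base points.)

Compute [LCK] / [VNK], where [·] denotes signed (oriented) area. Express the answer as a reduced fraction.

[LCK]:[VNK] = -8/3

Work in coordinates with C = (0, 0), K = (1, 0), H = (0, 1), L = (-2, 4).
1. N is where the line through C parallel to HL meets line KH ⇒ N = (-2, 3)
2. V lies on line LC with LV:VC = 3:1 ⇒ V = (-1/2, 1)
2·[LCK] = 4, 2·[VNK] = -3/2
[LCK]:[VNK] = 4:-3/2 = -8/3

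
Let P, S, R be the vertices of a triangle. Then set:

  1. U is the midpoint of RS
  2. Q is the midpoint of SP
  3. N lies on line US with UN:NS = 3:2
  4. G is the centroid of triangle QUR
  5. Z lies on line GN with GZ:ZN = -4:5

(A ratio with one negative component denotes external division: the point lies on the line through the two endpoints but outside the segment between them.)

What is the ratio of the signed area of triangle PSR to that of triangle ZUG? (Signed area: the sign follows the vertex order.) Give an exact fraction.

Choose coordinates P = (0, 0), S = (1, 0), R = (0, 1).
1. U is the midpoint of RS ⇒ U = (1/2, 1/2)
2. Q is the midpoint of SP ⇒ Q = (1/2, 0)
3. N lies on line US with UN:NS = 3:2 ⇒ N = (4/5, 1/5)
4. G is the centroid of triangle QUR ⇒ G = (1/3, 1/2)
5. Z lies on line GN with GZ:ZN = -4:5 ⇒ Z = (-23/15, 17/10)
2·[PSR] = 1, 2·[ZUG] = -1/5
[PSR]:[ZUG] = 1:-1/5 = -5

[PSR]:[ZUG] = -5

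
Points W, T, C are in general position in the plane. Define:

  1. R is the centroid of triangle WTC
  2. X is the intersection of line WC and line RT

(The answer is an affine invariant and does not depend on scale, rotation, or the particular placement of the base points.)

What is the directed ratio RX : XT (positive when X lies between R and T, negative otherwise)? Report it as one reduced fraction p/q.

RX:XT = -1/3

Work in coordinates with W = (0, 0), T = (1, 0), C = (0, 1).
1. R is the centroid of triangle WTC ⇒ R = (1/3, 1/3)
2. X is the intersection of line WC and line RT ⇒ X = (0, 1/2)
X = R + t·(T−R) with t = -1/2, so RX:XT = t:(1−t) = -1/2:3/2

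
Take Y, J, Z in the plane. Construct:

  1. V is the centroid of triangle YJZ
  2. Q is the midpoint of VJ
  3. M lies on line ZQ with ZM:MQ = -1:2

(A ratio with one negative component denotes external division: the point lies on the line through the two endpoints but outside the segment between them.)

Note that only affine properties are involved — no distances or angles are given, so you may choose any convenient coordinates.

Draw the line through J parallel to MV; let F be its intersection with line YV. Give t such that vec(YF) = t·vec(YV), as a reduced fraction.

t = 9/5

Assign Y = (0, 0), J = (1, 0), Z = (0, 1) — the answer is frame-independent, so this choice is without loss of generality.
1. V is the centroid of triangle YJZ ⇒ V = (1/3, 1/3)
2. Q is the midpoint of VJ ⇒ Q = (2/3, 1/6)
3. M lies on line ZQ with ZM:MQ = -1:2 ⇒ M = (-2/3, 11/6)
through J parallel to MV: direction (1, -3/2); meets YV at F = (3/5, 3/5)
F = Y + t·(V−Y) with t = 9/5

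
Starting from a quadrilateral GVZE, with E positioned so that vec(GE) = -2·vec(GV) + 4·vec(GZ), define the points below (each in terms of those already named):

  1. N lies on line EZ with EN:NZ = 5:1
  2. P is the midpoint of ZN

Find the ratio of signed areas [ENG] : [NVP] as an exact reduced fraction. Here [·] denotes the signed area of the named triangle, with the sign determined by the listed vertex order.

Work in coordinates with G = (0, 0), V = (1, 0), Z = (0, 1), E = (-2, 4).
1. N lies on line EZ with EN:NZ = 5:1 ⇒ N = (-1/3, 3/2)
2. P is the midpoint of ZN ⇒ P = (-1/6, 5/4)
2·[ENG] = -5/3, 2·[NVP] = -1/12
[ENG]:[NVP] = -5/3:-1/12 = 20

[ENG]:[NVP] = 20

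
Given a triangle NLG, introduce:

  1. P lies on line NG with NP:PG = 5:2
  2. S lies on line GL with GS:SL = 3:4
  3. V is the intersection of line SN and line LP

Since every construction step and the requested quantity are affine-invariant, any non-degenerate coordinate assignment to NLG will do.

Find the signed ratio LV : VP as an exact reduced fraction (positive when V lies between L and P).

Set N = (0, 0), L = (1, 0), G = (0, 1); any affine frame gives the same invariant.
1. P lies on line NG with NP:PG = 5:2 ⇒ P = (0, 5/7)
2. S lies on line GL with GS:SL = 3:4 ⇒ S = (3/7, 4/7)
3. V is the intersection of line SN and line LP ⇒ V = (15/43, 20/43)
V = L + t·(P−L) with t = 28/43, so LV:VP = t:(1−t) = 28/43:15/43

LV:VP = 28/15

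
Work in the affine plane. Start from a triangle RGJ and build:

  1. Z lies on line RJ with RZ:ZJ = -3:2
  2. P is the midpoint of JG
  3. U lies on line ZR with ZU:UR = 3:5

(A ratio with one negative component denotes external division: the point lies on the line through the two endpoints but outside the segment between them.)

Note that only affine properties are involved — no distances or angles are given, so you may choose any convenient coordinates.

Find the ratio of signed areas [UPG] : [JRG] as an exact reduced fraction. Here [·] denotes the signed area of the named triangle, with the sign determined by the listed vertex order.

Assign R = (0, 0), G = (1, 0), J = (0, 1) — the answer is frame-independent, so this choice is without loss of generality.
1. Z lies on line RJ with RZ:ZJ = -3:2 ⇒ Z = (0, 3)
2. P is the midpoint of JG ⇒ P = (1/2, 1/2)
3. U lies on line ZR with ZU:UR = 3:5 ⇒ U = (0, 15/8)
2·[UPG] = 7/16, 2·[JRG] = 1
[UPG]:[JRG] = 7/16:1 = 7/16

[UPG]:[JRG] = 7/16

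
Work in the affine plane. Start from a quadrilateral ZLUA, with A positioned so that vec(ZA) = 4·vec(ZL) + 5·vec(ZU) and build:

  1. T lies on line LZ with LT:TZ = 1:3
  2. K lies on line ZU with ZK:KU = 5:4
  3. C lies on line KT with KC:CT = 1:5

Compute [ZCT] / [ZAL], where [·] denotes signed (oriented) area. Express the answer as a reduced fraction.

[ZCT]:[ZAL] = 5/72

Assign Z = (0, 0), L = (1, 0), U = (0, 1), A = (4, 5) — the answer is frame-independent, so this choice is without loss of generality.
1. T lies on line LZ with LT:TZ = 1:3 ⇒ T = (3/4, 0)
2. K lies on line ZU with ZK:KU = 5:4 ⇒ K = (0, 5/9)
3. C lies on line KT with KC:CT = 1:5 ⇒ C = (1/8, 25/54)
2·[ZCT] = -25/72, 2·[ZAL] = -5
[ZCT]:[ZAL] = -25/72:-5 = 5/72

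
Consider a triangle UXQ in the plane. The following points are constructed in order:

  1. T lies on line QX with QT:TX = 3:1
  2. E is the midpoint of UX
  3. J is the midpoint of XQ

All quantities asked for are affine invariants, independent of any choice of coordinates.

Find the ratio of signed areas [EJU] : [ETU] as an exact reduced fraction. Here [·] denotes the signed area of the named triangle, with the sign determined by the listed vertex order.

[EJU]:[ETU] = 2

Set U = (0, 0), X = (1, 0), Q = (0, 1); any affine frame gives the same invariant.
1. T lies on line QX with QT:TX = 3:1 ⇒ T = (3/4, 1/4)
2. E is the midpoint of UX ⇒ E = (1/2, 0)
3. J is the midpoint of XQ ⇒ J = (1/2, 1/2)
2·[EJU] = 1/4, 2·[ETU] = 1/8
[EJU]:[ETU] = 1/4:1/8 = 2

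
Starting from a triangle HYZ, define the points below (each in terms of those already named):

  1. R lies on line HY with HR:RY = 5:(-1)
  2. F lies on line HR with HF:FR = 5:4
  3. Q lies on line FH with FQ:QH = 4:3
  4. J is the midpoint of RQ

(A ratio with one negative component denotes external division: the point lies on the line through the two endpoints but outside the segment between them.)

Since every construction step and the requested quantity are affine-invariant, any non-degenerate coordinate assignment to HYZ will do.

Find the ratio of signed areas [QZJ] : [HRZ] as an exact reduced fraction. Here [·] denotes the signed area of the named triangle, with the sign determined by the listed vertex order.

[QZJ]:[HRZ] = -8/21

Work in coordinates with H = (0, 0), Y = (1, 0), Z = (0, 1).
1. R lies on line HY with HR:RY = 5:(-1) ⇒ R = (5/4, 0)
2. F lies on line HR with HF:FR = 5:4 ⇒ F = (25/36, 0)
3. Q lies on line FH with FQ:QH = 4:3 ⇒ Q = (25/84, 0)
4. J is the midpoint of RQ ⇒ J = (65/84, 0)
2·[QZJ] = -10/21, 2·[HRZ] = 5/4
[QZJ]:[HRZ] = -10/21:5/4 = -8/21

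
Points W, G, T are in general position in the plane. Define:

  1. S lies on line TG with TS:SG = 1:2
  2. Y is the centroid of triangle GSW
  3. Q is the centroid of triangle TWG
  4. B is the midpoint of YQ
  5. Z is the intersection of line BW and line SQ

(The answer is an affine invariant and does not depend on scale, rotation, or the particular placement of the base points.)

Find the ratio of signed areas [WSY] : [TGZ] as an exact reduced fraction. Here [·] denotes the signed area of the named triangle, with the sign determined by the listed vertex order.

Choose coordinates W = (0, 0), G = (1, 0), T = (0, 1).
1. S lies on line TG with TS:SG = 1:2 ⇒ S = (1/3, 2/3)
2. Y is the centroid of triangle GSW ⇒ Y = (4/9, 2/9)
3. Q is the centroid of triangle TWG ⇒ Q = (1/3, 1/3)
4. B is the midpoint of YQ ⇒ B = (7/18, 5/18)
5. Z is the intersection of line BW and line SQ ⇒ Z = (1/3, 5/21)
2·[WSY] = -2/9, 2·[TGZ] = -3/7
[WSY]:[TGZ] = -2/9:-3/7 = 14/27

[WSY]:[TGZ] = 14/27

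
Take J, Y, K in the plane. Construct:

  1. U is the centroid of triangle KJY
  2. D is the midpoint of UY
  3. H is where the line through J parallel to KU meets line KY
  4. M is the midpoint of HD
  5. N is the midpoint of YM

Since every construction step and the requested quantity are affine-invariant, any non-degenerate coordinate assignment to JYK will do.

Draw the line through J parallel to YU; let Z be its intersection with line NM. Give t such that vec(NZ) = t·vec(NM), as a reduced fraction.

t = -3

Choose coordinates J = (0, 0), Y = (1, 0), K = (0, 1).
1. U is the centroid of triangle KJY ⇒ U = (1/3, 1/3)
2. D is the midpoint of UY ⇒ D = (2/3, 1/6)
3. H is where the line through J parallel to KU meets line KY ⇒ H = (-1, 2)
4. M is the midpoint of HD ⇒ M = (-1/6, 13/12)
5. N is the midpoint of YM ⇒ N = (5/12, 13/24)
through J parallel to YU: direction (-2/3, 1/3); meets NM at Z = (13/6, -13/12)
Z = N + t·(M−N) with t = -3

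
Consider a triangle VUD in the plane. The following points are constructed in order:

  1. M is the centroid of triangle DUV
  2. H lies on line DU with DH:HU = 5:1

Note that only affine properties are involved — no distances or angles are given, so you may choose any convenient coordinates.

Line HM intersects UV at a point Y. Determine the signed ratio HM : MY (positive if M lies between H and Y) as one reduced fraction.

Choose coordinates V = (0, 0), U = (1, 0), D = (0, 1).
1. M is the centroid of triangle DUV ⇒ M = (1/3, 1/3)
2. H lies on line DU with DH:HU = 5:1 ⇒ H = (5/6, 1/6)
line HM meets UV at Y = (4/3, 0)
M = H + t·(Y−H) with t = -1, so HM:MY = -1:2

HM:MY = -1/2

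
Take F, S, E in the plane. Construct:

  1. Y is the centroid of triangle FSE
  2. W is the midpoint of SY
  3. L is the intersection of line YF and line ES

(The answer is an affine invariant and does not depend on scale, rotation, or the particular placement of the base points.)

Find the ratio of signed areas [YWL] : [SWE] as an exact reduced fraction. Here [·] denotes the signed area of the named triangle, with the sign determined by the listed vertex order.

[YWL]:[SWE] = -1/2

Work in coordinates with F = (0, 0), S = (1, 0), E = (0, 1).
1. Y is the centroid of triangle FSE ⇒ Y = (1/3, 1/3)
2. W is the midpoint of SY ⇒ W = (2/3, 1/6)
3. L is the intersection of line YF and line ES ⇒ L = (1/2, 1/2)
2·[YWL] = 1/12, 2·[SWE] = -1/6
[YWL]:[SWE] = 1/12:-1/6 = -1/2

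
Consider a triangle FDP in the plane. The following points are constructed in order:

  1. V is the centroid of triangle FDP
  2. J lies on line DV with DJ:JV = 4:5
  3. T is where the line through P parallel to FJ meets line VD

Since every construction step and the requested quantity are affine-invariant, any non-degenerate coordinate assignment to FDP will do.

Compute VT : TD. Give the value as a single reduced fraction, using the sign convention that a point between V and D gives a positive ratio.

Work in coordinates with F = (0, 0), D = (1, 0), P = (0, 1).
1. V is the centroid of triangle FDP ⇒ V = (1/3, 1/3)
2. J lies on line DV with DJ:JV = 4:5 ⇒ J = (19/27, 4/27)
3. T is where the line through P parallel to FJ meets line VD ⇒ T = (-19/27, 23/27)
T = V + t·(D−V) with t = -14/9, so VT:TD = t:(1−t) = -14/9:23/9

VT:TD = -14/23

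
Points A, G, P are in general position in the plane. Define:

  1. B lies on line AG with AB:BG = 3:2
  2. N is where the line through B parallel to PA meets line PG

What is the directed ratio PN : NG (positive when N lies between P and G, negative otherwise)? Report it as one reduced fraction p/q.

PN:NG = 3/2

Set A = (0, 0), G = (1, 0), P = (0, 1); any affine frame gives the same invariant.
1. B lies on line AG with AB:BG = 3:2 ⇒ B = (3/5, 0)
2. N is where the line through B parallel to PA meets line PG ⇒ N = (3/5, 2/5)
N = P + t·(G−P) with t = 3/5, so PN:NG = t:(1−t) = 3/5:2/5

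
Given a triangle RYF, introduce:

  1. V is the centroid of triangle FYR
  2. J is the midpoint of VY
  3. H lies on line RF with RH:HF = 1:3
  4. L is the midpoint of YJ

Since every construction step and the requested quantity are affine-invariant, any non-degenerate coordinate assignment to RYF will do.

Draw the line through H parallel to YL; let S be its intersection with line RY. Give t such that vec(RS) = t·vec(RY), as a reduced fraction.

Set R = (0, 0), Y = (1, 0), F = (0, 1); any affine frame gives the same invariant.
1. V is the centroid of triangle FYR ⇒ V = (1/3, 1/3)
2. J is the midpoint of VY ⇒ J = (2/3, 1/6)
3. H lies on line RF with RH:HF = 1:3 ⇒ H = (0, 1/4)
4. L is the midpoint of YJ ⇒ L = (5/6, 1/12)
through H parallel to YL: direction (-1/6, 1/12); meets RY at S = (1/2, 0)
S = R + t·(Y−R) with t = 1/2

t = 1/2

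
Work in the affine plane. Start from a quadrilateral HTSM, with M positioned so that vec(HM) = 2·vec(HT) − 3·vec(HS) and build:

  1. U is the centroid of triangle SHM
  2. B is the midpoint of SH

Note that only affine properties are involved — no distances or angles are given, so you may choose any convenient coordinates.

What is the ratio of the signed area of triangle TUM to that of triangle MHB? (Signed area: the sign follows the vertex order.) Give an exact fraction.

[TUM]:[MHB] = -5/3

Work in coordinates with H = (0, 0), T = (1, 0), S = (0, 1), M = (2, -3).
1. U is the centroid of triangle SHM ⇒ U = (2/3, -2/3)
2. B is the midpoint of SH ⇒ B = (0, 1/2)
2·[TUM] = 5/3, 2·[MHB] = -1
[TUM]:[MHB] = 5/3:-1 = -5/3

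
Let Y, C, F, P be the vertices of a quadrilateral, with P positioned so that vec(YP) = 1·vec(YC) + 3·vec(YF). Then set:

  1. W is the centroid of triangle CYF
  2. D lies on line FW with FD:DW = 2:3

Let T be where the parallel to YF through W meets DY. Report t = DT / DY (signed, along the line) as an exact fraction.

t = -3/2

Assign Y = (0, 0), C = (1, 0), F = (0, 1), P = (1, 3) — the answer is frame-independent, so this choice is without loss of generality.
1. W is the centroid of triangle CYF ⇒ W = (1/3, 1/3)
2. D lies on line FW with FD:DW = 2:3 ⇒ D = (2/15, 11/15)
through W parallel to YF: direction (0, 1); meets DY at T = (1/3, 11/6)
T = D + t·(Y−D) with t = -3/2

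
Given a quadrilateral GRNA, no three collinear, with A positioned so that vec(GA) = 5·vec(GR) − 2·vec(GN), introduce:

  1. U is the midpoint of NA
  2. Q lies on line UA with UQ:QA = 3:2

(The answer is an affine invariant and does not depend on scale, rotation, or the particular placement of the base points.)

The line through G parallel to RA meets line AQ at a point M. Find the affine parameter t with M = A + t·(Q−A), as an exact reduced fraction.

Work in coordinates with G = (0, 0), R = (1, 0), N = (0, 1), A = (5, -2).
1. U is the midpoint of NA ⇒ U = (5/2, -1/2)
2. Q lies on line UA with UQ:QA = 3:2 ⇒ Q = (4, -7/5)
through G parallel to RA: direction (4, -2); meets AQ at M = (10, -5)
M = A + t·(Q−A) with t = -5

t = -5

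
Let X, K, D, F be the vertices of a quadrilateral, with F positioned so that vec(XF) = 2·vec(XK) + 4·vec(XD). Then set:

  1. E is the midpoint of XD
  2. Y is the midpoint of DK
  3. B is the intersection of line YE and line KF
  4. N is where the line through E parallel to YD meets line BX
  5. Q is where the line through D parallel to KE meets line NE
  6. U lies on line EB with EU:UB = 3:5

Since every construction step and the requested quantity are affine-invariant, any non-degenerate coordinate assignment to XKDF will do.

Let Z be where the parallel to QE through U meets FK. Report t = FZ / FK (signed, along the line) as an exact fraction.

t = 65/64

Set X = (0, 0), K = (1, 0), D = (0, 1), F = (2, 4); any affine frame gives the same invariant.
1. E is the midpoint of XD ⇒ E = (0, 1/2)
2. Y is the midpoint of DK ⇒ Y = (1/2, 1/2)
3. B is the intersection of line YE and line KF ⇒ B = (9/8, 1/2)
4. N is where the line through E parallel to YD meets line BX ⇒ N = (9/26, 2/13)
5. Q is where the line through D parallel to KE meets line NE ⇒ Q = (-1, 3/2)
6. U lies on line EB with EU:UB = 3:5 ⇒ U = (27/64, 1/2)
through U parallel to QE: direction (1, -1); meets FK at Z = (63/64, -1/16)
Z = F + t·(K−F) with t = 65/64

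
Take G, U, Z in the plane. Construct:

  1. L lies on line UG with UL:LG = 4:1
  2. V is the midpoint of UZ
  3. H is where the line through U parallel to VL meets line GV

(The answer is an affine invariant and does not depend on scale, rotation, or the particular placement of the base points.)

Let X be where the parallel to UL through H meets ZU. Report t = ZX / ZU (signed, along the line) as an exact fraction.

t = -3/2

Assign G = (0, 0), U = (1, 0), Z = (0, 1) — the answer is frame-independent, so this choice is without loss of generality.
1. L lies on line UG with UL:LG = 4:1 ⇒ L = (1/5, 0)
2. V is the midpoint of UZ ⇒ V = (1/2, 1/2)
3. H is where the line through U parallel to VL meets line GV ⇒ H = (5/2, 5/2)
through H parallel to UL: direction (-4/5, 0); meets ZU at X = (-3/2, 5/2)
X = Z + t·(U−Z) with t = -3/2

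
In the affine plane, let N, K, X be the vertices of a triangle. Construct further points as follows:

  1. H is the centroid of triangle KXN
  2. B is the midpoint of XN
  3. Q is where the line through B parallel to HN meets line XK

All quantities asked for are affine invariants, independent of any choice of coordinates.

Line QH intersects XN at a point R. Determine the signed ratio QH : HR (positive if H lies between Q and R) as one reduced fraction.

Set N = (0, 0), K = (1, 0), X = (0, 1); any affine frame gives the same invariant.
1. H is the centroid of triangle KXN ⇒ H = (1/3, 1/3)
2. B is the midpoint of XN ⇒ B = (0, 1/2)
3. Q is where the line through B parallel to HN meets line XK ⇒ Q = (1/4, 3/4)
line QH meets XN at R = (0, 2)
H = Q + t·(R−Q) with t = -1/3, so QH:HR = -1/3:4/3

QH:HR = -1/4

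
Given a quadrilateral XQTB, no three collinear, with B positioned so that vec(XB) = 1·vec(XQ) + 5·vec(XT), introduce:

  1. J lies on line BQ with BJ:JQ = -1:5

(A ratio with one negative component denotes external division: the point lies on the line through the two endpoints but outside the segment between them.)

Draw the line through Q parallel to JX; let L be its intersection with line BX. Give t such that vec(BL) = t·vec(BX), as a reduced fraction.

t = -4

Assign X = (0, 0), Q = (1, 0), T = (0, 1), B = (1, 5) — the answer is frame-independent, so this choice is without loss of generality.
1. J lies on line BQ with BJ:JQ = -1:5 ⇒ J = (1, 25/4)
through Q parallel to JX: direction (-1, -25/4); meets BX at L = (5, 25)
L = B + t·(X−B) with t = -4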